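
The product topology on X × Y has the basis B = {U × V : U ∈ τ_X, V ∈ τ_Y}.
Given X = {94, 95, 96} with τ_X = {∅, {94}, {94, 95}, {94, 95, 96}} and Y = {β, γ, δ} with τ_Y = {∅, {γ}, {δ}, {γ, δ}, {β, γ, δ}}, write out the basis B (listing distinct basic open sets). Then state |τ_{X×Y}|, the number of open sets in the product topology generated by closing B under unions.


Basis B = {∅ × ∅, {94} × {γ}, {94} × {δ}, {94} × {γ, δ}, {94, 95} × {γ}, {94, 95} × {δ}, {94} × {β, γ, δ}, {94, 95, 96} × {γ}, {94, 95, 96} × {δ}, {94, 95} × {γ, δ}, {94, 95} × {β, γ, δ}, {94, 95, 96} × {γ, δ}, {94, 95, 96} × {β, γ, δ}}; |τ_{X×Y}| = 30.

Enumerate products U × V with U ∈ τ_X, V ∈ τ_Y (deduplicated):
  ∅ × ∅ = {} (∅)
  {94} × {γ} = {(94,γ)}
  {94} × {δ} = {(94,δ)}
  {94} × {γ, δ} = {(94,γ), (94,δ)}
  {94, 95} × {γ} = {(94,γ), (95,γ)}
  {94, 95} × {δ} = {(94,δ), (95,δ)}
  {94} × {β, γ, δ} = {(94,β), (94,γ), (94,δ)}
  {94, 95, 96} × {γ} = {(94,γ), (95,γ), (96,γ)}
  {94, 95, 96} × {δ} = {(94,δ), (95,δ), (96,δ)}
  {94, 95} × {γ, δ} = {(94,γ), (94,δ), (95,γ), (95,δ)}
  {94, 95} × {β, γ, δ} = {(94,β), (94,γ), (94,δ), (95,β), (95,γ), (95,δ)}
  {94, 95, 96} × {γ, δ} = {(94,γ), (94,δ), (95,γ), (95,δ), (96,γ), (96,δ)}
  {94, 95, 96} × {β, γ, δ} = {(94,β), (94,γ), (94,δ), (95,β), (95,γ), (95,δ), (96,β), (96,γ), (96,δ)}
These 13 distinct sets form the basis B.
Close under arbitrary unions to get τ_{X×Y}; counting gives |τ_{X×Y}| = 30.


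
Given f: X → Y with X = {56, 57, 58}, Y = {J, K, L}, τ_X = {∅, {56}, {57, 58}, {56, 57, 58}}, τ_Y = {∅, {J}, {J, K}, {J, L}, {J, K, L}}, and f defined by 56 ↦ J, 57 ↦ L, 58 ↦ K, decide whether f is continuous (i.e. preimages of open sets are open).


f is NOT continuous.

Compute f^{-1}(U) for each U ∈ τ_Y:
  U = ∅: f^{-1}(U) = ∅ ∈ τ_X ✓.
  U = {J}: f^{-1}(U) = {56} ∈ τ_X ✓.
  U = {J, K}: f^{-1}(U) = {56, 58} ∉ τ_X ✗.
  U = {J, L}: f^{-1}(U) = {56, 57} ∉ τ_X ✗.
  U = {J, K, L}: f^{-1}(U) = {56, 57, 58} ∈ τ_X ✓.
Found U = {J, K} with f^{-1}(U) = {56, 58} not in τ_X. Therefore f is NOT continuous.


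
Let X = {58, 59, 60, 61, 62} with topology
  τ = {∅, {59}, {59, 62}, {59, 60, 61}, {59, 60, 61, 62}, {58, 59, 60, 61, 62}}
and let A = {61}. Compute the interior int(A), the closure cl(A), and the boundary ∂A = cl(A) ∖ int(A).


int(A) = ∅, cl(A) = {58, 60, 61}, ∂A = {58, 60, 61}.

Closed sets in (X, τ) are complements of opens:
  closed(X, τ) = {∅, {58}, {58, 62}, {58, 60, 61}, {58, 60, 61, 62}, {58, 59, 60, 61, 62}}.
int(A) = ⋃ {U ∈ τ : U ⊆ A}. Opens contained in A: ∅.
Taking the union of these: int(A) = ∅.
cl(A) = ⋂ {C closed : A ⊆ C}. Closed sets containing A: {58, 60, 61}, {58, 60, 61, 62}, {58, 59, 60, 61, 62}.
Intersecting these: cl(A) = {58, 60, 61}.
∂A = cl(A) ∖ int(A) = {58, 60, 61} ∖ ∅ = {58, 60, 61}.


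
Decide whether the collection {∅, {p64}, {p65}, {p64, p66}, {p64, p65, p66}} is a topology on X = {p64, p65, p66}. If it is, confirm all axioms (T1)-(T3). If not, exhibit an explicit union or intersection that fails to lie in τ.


τ is NOT a topology on X.

Axiom (T1): ∅ ∈ τ? Yes; X ∈ τ? Yes.
Axiom (T2/T3): check pairwise unions and intersections of members of τ.
Counterexample for (T2): {p64} ∪ {p65} = {p64, p65} ∉ τ. Therefore τ is NOT a topology.


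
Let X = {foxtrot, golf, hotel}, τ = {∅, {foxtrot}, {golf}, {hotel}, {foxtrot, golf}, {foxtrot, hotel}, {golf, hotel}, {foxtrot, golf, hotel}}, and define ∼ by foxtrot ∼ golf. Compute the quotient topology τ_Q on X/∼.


X/∼ = {[foxtrot=golf], [hotel]}; |τ_Q| = 4.

Equivalence classes: [foxtrot=golf], [hotel].
Quotient map π: X → X/∼ sends foxtrot ↦ [foxtrot=golf], golf ↦ [foxtrot=golf], hotel ↦ [hotel].
For each subset V ⊆ X/∼, compute π^{-1}(V) ⊆ X and check whether π^{-1}(V) ∈ τ. V is open in τ_Q iff π^{-1}(V) ∈ τ.
  V = {}: π^{-1}(V) = ∅ ∈ τ ✓.
  V = {[foxtrot=golf]}: π^{-1}(V) = {foxtrot, golf} ∈ τ ✓.
  V = {[hotel]}: π^{-1}(V) = {hotel} ∈ τ ✓.
  V = {[foxtrot=golf], [hotel]}: π^{-1}(V) = {foxtrot, golf, hotel} ∈ τ ✓.
Open sets in the quotient: τ_Q = {{}, {[foxtrot=golf]}, {[hotel]}, {[foxtrot=golf], [hotel]}} (4 elements).


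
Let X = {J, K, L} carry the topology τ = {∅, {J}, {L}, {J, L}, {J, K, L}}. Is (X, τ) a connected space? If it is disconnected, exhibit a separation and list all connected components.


(X, τ) is connected.

Find clopen sets (U ∈ τ with X ∖ U ∈ τ):
  U = ∅, X ∖ U = {J, K, L} — both open, so U is clopen.
  U = {J, K, L}, X ∖ U = ∅ — both open, so U is clopen.
Only trivial clopens (∅ and X) exist, so (X, τ) is connected.
Compute connected components by grouping points that agree on all clopens:
  component: {J, K, L}


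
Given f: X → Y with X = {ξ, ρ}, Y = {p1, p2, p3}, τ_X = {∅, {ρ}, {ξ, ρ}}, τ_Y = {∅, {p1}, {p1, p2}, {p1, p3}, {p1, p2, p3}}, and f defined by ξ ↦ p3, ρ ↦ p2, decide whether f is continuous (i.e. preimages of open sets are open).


f is NOT continuous.

Compute f^{-1}(U) for each U ∈ τ_Y:
  U = ∅: f^{-1}(U) = ∅ ∈ τ_X ✓.
  U = {p1}: f^{-1}(U) = ∅ ∈ τ_X ✓.
  U = {p1, p2}: f^{-1}(U) = {ρ} ∈ τ_X ✓.
  U = {p1, p3}: f^{-1}(U) = {ξ} ∉ τ_X ✗.
  U = {p1, p2, p3}: f^{-1}(U) = {ξ, ρ} ∈ τ_X ✓.
Found U = {p1, p3} with f^{-1}(U) = {ξ} not in τ_X. Therefore f is NOT continuous.


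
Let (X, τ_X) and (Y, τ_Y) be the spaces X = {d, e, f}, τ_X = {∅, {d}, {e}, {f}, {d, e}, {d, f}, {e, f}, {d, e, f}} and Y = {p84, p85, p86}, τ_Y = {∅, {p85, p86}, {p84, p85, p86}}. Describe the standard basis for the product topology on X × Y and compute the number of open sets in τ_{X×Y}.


Basis B = {∅ × ∅, {d} × {p85, p86}, {e} × {p85, p86}, {f} × {p85, p86}, {d} × {p84, p85, p86}, {e} × {p84, p85, p86}, {f} × {p84, p85, p86}, {d, e} × {p85, p86}, {d, f} × {p85, p86}, {e, f} × {p85, p86}, {d, e} × {p84, p85, p86}, {d, f} × {p84, p85, p86}, {d, e, f} × {p85, p86}, {e, f} × {p84, p85, p86}, {d, e, f} × {p84, p85, p86}}; |τ_{X×Y}| = 27.

Enumerate products U × V with U ∈ τ_X, V ∈ τ_Y (deduplicated):
  ∅ × ∅ = {} (∅)
  {d} × {p85, p86} = {(d,p85), (d,p86)}
  {e} × {p85, p86} = {(e,p85), (e,p86)}
  {f} × {p85, p86} = {(f,p85), (f,p86)}
  {d} × {p84, p85, p86} = {(d,p84), (d,p85), (d,p86)}
  {e} × {p84, p85, p86} = {(e,p84), (e,p85), (e,p86)}
  {f} × {p84, p85, p86} = {(f,p84), (f,p85), (f,p86)}
  {d, e} × {p85, p86} = {(d,p85), (d,p86), (e,p85), (e,p86)}
  {d, f} × {p85, p86} = {(d,p85), (d,p86), (f,p85), (f,p86)}
  {e, f} × {p85, p86} = {(e,p85), (e,p86), (f,p85), (f,p86)}
  {d, e} × {p84, p85, p86} = {(d,p84), (d,p85), (d,p86), (e,p84), (e,p85), (e,p86)}
  {d, f} × {p84, p85, p86} = {(d,p84), (d,p85), (d,p86), (f,p84), (f,p85), (f,p86)}
  {d, e, f} × {p85, p86} = {(d,p85), (d,p86), (e,p85), (e,p86), (f,p85), (f,p86)}
  {e, f} × {p84, p85, p86} = {(e,p84), (e,p85), (e,p86), (f,p84), (f,p85), (f,p86)}
  {d, e, f} × {p84, p85, p86} = {(d,p84), (d,p85), (d,p86), (e,p84), (e,p85), (e,p86), (f,p84), (f,p85), (f,p86)}
These 15 distinct sets form the basis B.
Close under arbitrary unions to get τ_{X×Y}; counting gives |τ_{X×Y}| = 27.


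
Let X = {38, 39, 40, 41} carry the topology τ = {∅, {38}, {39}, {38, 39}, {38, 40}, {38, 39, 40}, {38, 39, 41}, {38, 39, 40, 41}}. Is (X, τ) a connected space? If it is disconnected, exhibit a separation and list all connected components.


(X, τ) is connected.

Find clopen sets (U ∈ τ with X ∖ U ∈ τ):
  U = ∅, X ∖ U = {38, 39, 40, 41} — both open, so U is clopen.
  U = {38, 39, 40, 41}, X ∖ U = ∅ — both open, so U is clopen.
Only trivial clopens (∅ and X) exist, so (X, τ) is connected.
Compute connected components by grouping points that agree on all clopens:
  component: {38, 39, 40, 41}


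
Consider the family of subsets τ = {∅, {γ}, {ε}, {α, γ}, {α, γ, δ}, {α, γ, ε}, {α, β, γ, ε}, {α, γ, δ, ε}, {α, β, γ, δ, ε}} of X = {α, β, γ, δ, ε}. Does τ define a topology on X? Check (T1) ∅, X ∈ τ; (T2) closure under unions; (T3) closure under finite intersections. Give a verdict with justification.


τ is NOT a topology on X.

Axiom (T1): ∅ ∈ τ? Yes; X ∈ τ? Yes.
Axiom (T2/T3): check pairwise unions and intersections of members of τ.
Counterexample for (T2): {γ} ∪ {ε} = {γ, ε} ∉ τ. Therefore τ is NOT a topology.


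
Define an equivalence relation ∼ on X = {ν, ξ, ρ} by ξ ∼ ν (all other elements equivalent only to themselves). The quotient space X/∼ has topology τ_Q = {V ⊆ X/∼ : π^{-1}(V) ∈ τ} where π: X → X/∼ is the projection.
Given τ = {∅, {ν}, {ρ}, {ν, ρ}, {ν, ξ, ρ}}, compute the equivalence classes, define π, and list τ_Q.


X/∼ = {[ν=ξ], [ρ]}; |τ_Q| = 3.

Equivalence classes: [ν=ξ], [ρ].
Quotient map π: X → X/∼ sends ν ↦ [ν=ξ], ξ ↦ [ν=ξ], ρ ↦ [ρ].
For each subset V ⊆ X/∼, compute π^{-1}(V) ⊆ X and check whether π^{-1}(V) ∈ τ. V is open in τ_Q iff π^{-1}(V) ∈ τ.
  V = {}: π^{-1}(V) = ∅ ∈ τ ✓.
  V = {[ν=ξ]}: π^{-1}(V) = {ν, ξ} ∉ τ ✗.
  V = {[ρ]}: π^{-1}(V) = {ρ} ∈ τ ✓.
  V = {[ν=ξ], [ρ]}: π^{-1}(V) = {ν, ξ, ρ} ∈ τ ✓.
Open sets in the quotient: τ_Q = {{}, {[ρ]}, {[ν=ξ], [ρ]}} (3 elements).


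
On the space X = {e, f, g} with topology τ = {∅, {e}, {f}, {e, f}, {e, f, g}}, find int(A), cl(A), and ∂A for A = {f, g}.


int(A) = {f}, cl(A) = {f, g}, ∂A = {g}.

Closed sets in (X, τ) are complements of opens:
  closed(X, τ) = {∅, {g}, {e, g}, {f, g}, {e, f, g}}.
int(A) = ⋃ {U ∈ τ : U ⊆ A}. Opens contained in A: ∅, {f}.
Taking the union of these: int(A) = {f}.
cl(A) = ⋂ {C closed : A ⊆ C}. Closed sets containing A: {f, g}, {e, f, g}.
Intersecting these: cl(A) = {f, g}.
∂A = cl(A) ∖ int(A) = {f, g} ∖ {f} = {g}.


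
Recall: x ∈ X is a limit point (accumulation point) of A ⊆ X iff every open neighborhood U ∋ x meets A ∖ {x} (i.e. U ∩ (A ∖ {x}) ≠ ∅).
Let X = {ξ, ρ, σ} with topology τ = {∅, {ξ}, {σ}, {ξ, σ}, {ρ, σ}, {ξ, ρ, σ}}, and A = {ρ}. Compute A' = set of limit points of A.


A' = ∅

For each x ∈ X, list the open sets U ∈ τ with x ∈ U, then check whether U ∩ (A ∖ {x}) ≠ ∅ for every such U.
  x = ξ: open {ξ} ∋ x has {ξ} ∩ (A ∖ {ξ}) = ∅, so x is NOT a limit point.
  x = ρ: open {ρ, σ} ∋ x has {ρ, σ} ∩ (A ∖ {ρ}) = ∅, so x is NOT a limit point.
  x = σ: open {σ} ∋ x has {σ} ∩ (A ∖ {σ}) = ∅, so x is NOT a limit point.
Collecting: A' = ∅.


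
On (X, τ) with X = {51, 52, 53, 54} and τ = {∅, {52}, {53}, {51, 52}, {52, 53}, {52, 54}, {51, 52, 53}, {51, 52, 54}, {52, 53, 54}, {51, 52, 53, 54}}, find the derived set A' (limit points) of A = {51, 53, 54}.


A' = ∅

For each x ∈ X, list the open sets U ∈ τ with x ∈ U, then check whether U ∩ (A ∖ {x}) ≠ ∅ for every such U.
  x = 51: open {51, 52} ∋ x has {51, 52} ∩ (A ∖ {51}) = ∅, so x is NOT a limit point.
  x = 52: open {52} ∋ x has {52} ∩ (A ∖ {52}) = ∅, so x is NOT a limit point.
  x = 53: open {53} ∋ x has {53} ∩ (A ∖ {53}) = ∅, so x is NOT a limit point.
  x = 54: open {52, 54} ∋ x has {52, 54} ∩ (A ∖ {54}) = ∅, so x is NOT a limit point.
Collecting: A' = ∅.


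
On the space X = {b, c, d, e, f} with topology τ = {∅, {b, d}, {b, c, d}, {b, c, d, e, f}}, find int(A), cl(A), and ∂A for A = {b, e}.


int(A) = ∅, cl(A) = {b, c, d, e, f}, ∂A = {b, c, d, e, f}.

Closed sets in (X, τ) are complements of opens:
  closed(X, τ) = {∅, {e, f}, {c, e, f}, {b, c, d, e, f}}.
int(A) = ⋃ {U ∈ τ : U ⊆ A}. Opens contained in A: ∅.
Taking the union of these: int(A) = ∅.
cl(A) = ⋂ {C closed : A ⊆ C}. Closed sets containing A: {b, c, d, e, f}.
Intersecting these: cl(A) = {b, c, d, e, f}.
∂A = cl(A) ∖ int(A) = {b, c, d, e, f} ∖ ∅ = {b, c, d, e, f}.


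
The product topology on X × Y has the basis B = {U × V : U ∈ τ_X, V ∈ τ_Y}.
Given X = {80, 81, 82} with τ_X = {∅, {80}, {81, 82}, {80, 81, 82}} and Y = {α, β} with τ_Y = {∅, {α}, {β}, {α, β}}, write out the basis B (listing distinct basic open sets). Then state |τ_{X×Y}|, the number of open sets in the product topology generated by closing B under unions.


Basis B = {∅ × ∅, {80} × {α}, {80} × {β}, {80} × {α, β}, {81, 82} × {α}, {81, 82} × {β}, {80, 81, 82} × {α}, {80, 81, 82} × {β}, {81, 82} × {α, β}, {80, 81, 82} × {α, β}}; |τ_{X×Y}| = 16.

Enumerate products U × V with U ∈ τ_X, V ∈ τ_Y (deduplicated):
  ∅ × ∅ = {} (∅)
  {80} × {α} = {(80,α)}
  {80} × {β} = {(80,β)}
  {80} × {α, β} = {(80,α), (80,β)}
  {81, 82} × {α} = {(81,α), (82,α)}
  {81, 82} × {β} = {(81,β), (82,β)}
  {80, 81, 82} × {α} = {(80,α), (81,α), (82,α)}
  {80, 81, 82} × {β} = {(80,β), (81,β), (82,β)}
  {81, 82} × {α, β} = {(81,α), (81,β), (82,α), (82,β)}
  {80, 81, 82} × {α, β} = {(80,α), (80,β), (81,α), (81,β), (82,α), (82,β)}
These 10 distinct sets form the basis B.
Close under arbitrary unions to get τ_{X×Y}; counting gives |τ_{X×Y}| = 16.


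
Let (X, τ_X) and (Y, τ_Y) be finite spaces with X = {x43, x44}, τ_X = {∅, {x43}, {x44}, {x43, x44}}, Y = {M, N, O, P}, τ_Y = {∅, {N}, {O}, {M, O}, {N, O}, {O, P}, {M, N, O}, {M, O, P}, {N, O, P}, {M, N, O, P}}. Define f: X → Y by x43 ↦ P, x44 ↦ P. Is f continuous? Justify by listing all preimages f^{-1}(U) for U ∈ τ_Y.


f IS continuous.

Compute f^{-1}(U) for each U ∈ τ_Y:
  U = ∅: f^{-1}(U) = ∅ ∈ τ_X ✓.
  U = {N}: f^{-1}(U) = ∅ ∈ τ_X ✓.
  U = {O}: f^{-1}(U) = ∅ ∈ τ_X ✓.
  U = {M, O}: f^{-1}(U) = ∅ ∈ τ_X ✓.
  U = {N, O}: f^{-1}(U) = ∅ ∈ τ_X ✓.
  U = {O, P}: f^{-1}(U) = {x43, x44} ∈ τ_X ✓.
  U = {M, N, O}: f^{-1}(U) = ∅ ∈ τ_X ✓.
  U = {M, O, P}: f^{-1}(U) = {x43, x44} ∈ τ_X ✓.
  U = {N, O, P}: f^{-1}(U) = {x43, x44} ∈ τ_X ✓.
  U = {M, N, O, P}: f^{-1}(U) = {x43, x44} ∈ τ_X ✓.
Every preimage lies in τ_X, so f IS continuous.


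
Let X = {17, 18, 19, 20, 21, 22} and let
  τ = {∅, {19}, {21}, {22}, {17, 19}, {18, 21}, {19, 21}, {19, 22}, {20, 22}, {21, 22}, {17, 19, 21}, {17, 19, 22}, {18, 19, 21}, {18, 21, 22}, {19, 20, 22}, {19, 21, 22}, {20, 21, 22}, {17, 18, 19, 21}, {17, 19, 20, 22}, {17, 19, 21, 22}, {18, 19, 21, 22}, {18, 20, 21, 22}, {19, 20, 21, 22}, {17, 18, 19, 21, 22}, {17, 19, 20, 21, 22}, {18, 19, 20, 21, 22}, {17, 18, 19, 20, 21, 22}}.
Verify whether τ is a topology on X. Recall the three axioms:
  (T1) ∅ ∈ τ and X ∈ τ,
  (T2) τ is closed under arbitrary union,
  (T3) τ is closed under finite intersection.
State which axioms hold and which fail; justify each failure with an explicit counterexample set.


τ IS a topology on X.

Axiom (T1): ∅ ∈ τ? Yes; X ∈ τ? Yes.
Axiom (T2/T3): check pairwise unions and intersections of members of τ.
All pairwise intersections and unions checked — each lies in τ. Therefore τ satisfies (T1), (T2), (T3): it IS a topology on X.


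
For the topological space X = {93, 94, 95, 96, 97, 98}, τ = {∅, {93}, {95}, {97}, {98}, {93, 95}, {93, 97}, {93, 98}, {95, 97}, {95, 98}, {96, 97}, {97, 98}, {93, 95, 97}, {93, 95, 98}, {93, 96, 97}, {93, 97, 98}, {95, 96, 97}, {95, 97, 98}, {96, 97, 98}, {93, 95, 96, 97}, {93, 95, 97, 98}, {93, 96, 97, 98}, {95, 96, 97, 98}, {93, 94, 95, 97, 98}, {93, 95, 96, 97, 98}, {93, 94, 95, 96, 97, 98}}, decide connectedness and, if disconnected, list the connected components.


(X, τ) is connected.

Find clopen sets (U ∈ τ with X ∖ U ∈ τ):
  U = ∅, X ∖ U = {93, 94, 95, 96, 97, 98} — both open, so U is clopen.
  U = {93, 94, 95, 96, 97, 98}, X ∖ U = ∅ — both open, so U is clopen.
Only trivial clopens (∅ and X) exist, so (X, τ) is connected.
Compute connected components by grouping points that agree on all clopens:
  component: {93, 94, 95, 96, 97, 98}


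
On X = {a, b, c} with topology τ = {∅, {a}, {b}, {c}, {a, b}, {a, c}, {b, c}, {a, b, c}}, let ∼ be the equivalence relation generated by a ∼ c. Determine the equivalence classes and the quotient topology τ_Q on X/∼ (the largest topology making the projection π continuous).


X/∼ = {[a=c], [b]}; |τ_Q| = 4.

Equivalence classes: [a=c], [b].
Quotient map π: X → X/∼ sends a ↦ [a=c], b ↦ [b], c ↦ [a=c].
For each subset V ⊆ X/∼, compute π^{-1}(V) ⊆ X and check whether π^{-1}(V) ∈ τ. V is open in τ_Q iff π^{-1}(V) ∈ τ.
  V = {}: π^{-1}(V) = ∅ ∈ τ ✓.
  V = {[a=c]}: π^{-1}(V) = {a, c} ∈ τ ✓.
  V = {[b]}: π^{-1}(V) = {b} ∈ τ ✓.
  V = {[a=c], [b]}: π^{-1}(V) = {a, b, c} ∈ τ ✓.
Open sets in the quotient: τ_Q = {{}, {[a=c]}, {[b]}, {[a=c], [b]}} (4 elements).


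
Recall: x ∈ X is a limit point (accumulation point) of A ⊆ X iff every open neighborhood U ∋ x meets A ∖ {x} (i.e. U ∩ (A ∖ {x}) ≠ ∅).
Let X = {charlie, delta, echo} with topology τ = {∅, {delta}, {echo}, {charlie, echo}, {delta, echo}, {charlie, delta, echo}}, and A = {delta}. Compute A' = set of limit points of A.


A' = ∅

For each x ∈ X, list the open sets U ∈ τ with x ∈ U, then check whether U ∩ (A ∖ {x}) ≠ ∅ for every such U.
  x = charlie: open {charlie, echo} ∋ x has {charlie, echo} ∩ (A ∖ {charlie}) = ∅, so x is NOT a limit point.
  x = delta: open {delta} ∋ x has {delta} ∩ (A ∖ {delta}) = ∅, so x is NOT a limit point.
  x = echo: open {echo} ∋ x has {echo} ∩ (A ∖ {echo}) = ∅, so x is NOT a limit point.
Collecting: A' = ∅.


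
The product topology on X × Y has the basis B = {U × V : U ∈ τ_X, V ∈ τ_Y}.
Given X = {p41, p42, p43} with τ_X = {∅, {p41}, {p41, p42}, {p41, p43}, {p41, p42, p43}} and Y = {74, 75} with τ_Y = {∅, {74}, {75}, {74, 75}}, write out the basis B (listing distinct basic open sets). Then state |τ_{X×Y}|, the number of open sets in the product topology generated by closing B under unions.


Basis B = {∅ × ∅, {p41} × {74}, {p41} × {75}, {p41} × {74, 75}, {p41, p42} × {74}, {p41, p43} × {74}, {p41, p42} × {75}, {p41, p43} × {75}, {p41, p42, p43} × {74}, {p41, p42, p43} × {75}, {p41, p42} × {74, 75}, {p41, p43} × {74, 75}, {p41, p42, p43} × {74, 75}}; |τ_{X×Y}| = 25.

Enumerate products U × V with U ∈ τ_X, V ∈ τ_Y (deduplicated):
  ∅ × ∅ = {} (∅)
  {p41} × {74} = {(p41,74)}
  {p41} × {75} = {(p41,75)}
  {p41} × {74, 75} = {(p41,74), (p41,75)}
  {p41, p42} × {74} = {(p41,74), (p42,74)}
  {p41, p43} × {74} = {(p41,74), (p43,74)}
  {p41, p42} × {75} = {(p41,75), (p42,75)}
  {p41, p43} × {75} = {(p41,75), (p43,75)}
  {p41, p42, p43} × {74} = {(p41,74), (p42,74), (p43,74)}
  {p41, p42, p43} × {75} = {(p41,75), (p42,75), (p43,75)}
  {p41, p42} × {74, 75} = {(p41,74), (p41,75), (p42,74), (p42,75)}
  {p41, p43} × {74, 75} = {(p41,74), (p41,75), (p43,74), (p43,75)}
  {p41, p42, p43} × {74, 75} = {(p41,74), (p41,75), (p42,74), (p42,75), (p43,74), (p43,75)}
These 13 distinct sets form the basis B.
Close under arbitrary unions to get τ_{X×Y}; counting gives |τ_{X×Y}| = 25.


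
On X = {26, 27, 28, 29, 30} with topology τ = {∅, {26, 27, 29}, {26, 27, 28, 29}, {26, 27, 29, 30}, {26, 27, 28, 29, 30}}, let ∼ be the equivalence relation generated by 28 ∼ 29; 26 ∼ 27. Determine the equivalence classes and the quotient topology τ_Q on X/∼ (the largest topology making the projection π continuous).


X/∼ = {[26=27], [28=29], [30]}; |τ_Q| = 3.

Equivalence classes: [26=27], [28=29], [30].
Quotient map π: X → X/∼ sends 26 ↦ [26=27], 27 ↦ [26=27], 28 ↦ [28=29], 29 ↦ [28=29], 30 ↦ [30].
For each subset V ⊆ X/∼, compute π^{-1}(V) ⊆ X and check whether π^{-1}(V) ∈ τ. V is open in τ_Q iff π^{-1}(V) ∈ τ.
  V = {}: π^{-1}(V) = ∅ ∈ τ ✓.
  V = {[26=27]}: π^{-1}(V) = {26, 27} ∉ τ ✗.
  V = {[28=29]}: π^{-1}(V) = {28, 29} ∉ τ ✗.
  V = {[26=27], [28=29]}: π^{-1}(V) = {26, 27, 28, 29} ∈ τ ✓.
  V = {[30]}: π^{-1}(V) = {30} ∉ τ ✗.
  V = {[26=27], [30]}: π^{-1}(V) = {26, 27, 30} ∉ τ ✗.
  V = {[28=29], [30]}: π^{-1}(V) = {28, 29, 30} ∉ τ ✗.
  V = {[26=27], [28=29], [30]}: π^{-1}(V) = {26, 27, 28, 29, 30} ∈ τ ✓.
Open sets in the quotient: τ_Q = {{}, {[26=27], [28=29]}, {[26=27], [28=29], [30]}} (3 elements).


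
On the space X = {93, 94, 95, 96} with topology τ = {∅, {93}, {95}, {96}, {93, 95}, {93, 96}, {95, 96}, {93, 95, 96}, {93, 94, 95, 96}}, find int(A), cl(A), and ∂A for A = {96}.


int(A) = {96}, cl(A) = {94, 96}, ∂A = {94}.

Closed sets in (X, τ) are complements of opens:
  closed(X, τ) = {∅, {94}, {93, 94}, {94, 95}, {94, 96}, {93, 94, 95}, {93, 94, 96}, {94, 95, 96}, {93, 94, 95, 96}}.
int(A) = ⋃ {U ∈ τ : U ⊆ A}. Opens contained in A: ∅, {96}.
Taking the union of these: int(A) = {96}.
cl(A) = ⋂ {C closed : A ⊆ C}. Closed sets containing A: {94, 96}, {93, 94, 96}, {94, 95, 96}, {93, 94, 95, 96}.
Intersecting these: cl(A) = {94, 96}.
∂A = cl(A) ∖ int(A) = {94, 96} ∖ {96} = {94}.


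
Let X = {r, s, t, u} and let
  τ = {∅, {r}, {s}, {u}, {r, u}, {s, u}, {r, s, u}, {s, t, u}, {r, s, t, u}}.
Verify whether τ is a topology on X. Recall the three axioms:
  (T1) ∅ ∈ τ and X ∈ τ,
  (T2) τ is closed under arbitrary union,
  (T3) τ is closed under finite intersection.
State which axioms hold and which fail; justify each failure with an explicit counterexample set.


τ is NOT a topology on X.

Axiom (T1): ∅ ∈ τ? Yes; X ∈ τ? Yes.
Axiom (T2/T3): check pairwise unions and intersections of members of τ.
Counterexample for (T2): {r} ∪ {s} = {r, s} ∉ τ. Therefore τ is NOT a topology.


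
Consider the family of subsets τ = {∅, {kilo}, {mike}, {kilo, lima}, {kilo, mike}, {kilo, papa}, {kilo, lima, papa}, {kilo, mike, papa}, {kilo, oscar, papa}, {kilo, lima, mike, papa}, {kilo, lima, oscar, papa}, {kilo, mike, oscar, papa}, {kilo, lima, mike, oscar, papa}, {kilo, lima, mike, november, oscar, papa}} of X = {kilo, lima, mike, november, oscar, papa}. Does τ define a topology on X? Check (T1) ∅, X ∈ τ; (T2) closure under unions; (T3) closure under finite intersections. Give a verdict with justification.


τ is NOT a topology on X.

Axiom (T1): ∅ ∈ τ? Yes; X ∈ τ? Yes.
Axiom (T2/T3): check pairwise unions and intersections of members of τ.
Counterexample for (T2): {mike} ∪ {kilo, lima} = {kilo, lima, mike} ∉ τ. Therefore τ is NOT a topology.


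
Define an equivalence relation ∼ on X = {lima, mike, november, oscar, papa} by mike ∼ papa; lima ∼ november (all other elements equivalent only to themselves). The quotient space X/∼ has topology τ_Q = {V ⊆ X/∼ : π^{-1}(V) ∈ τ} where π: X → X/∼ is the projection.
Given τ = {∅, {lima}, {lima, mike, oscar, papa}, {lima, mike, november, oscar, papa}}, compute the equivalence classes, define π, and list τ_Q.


X/∼ = {[lima=november], [mike=papa], [oscar]}; |τ_Q| = 2.

Equivalence classes: [lima=november], [mike=papa], [oscar].
Quotient map π: X → X/∼ sends lima ↦ [lima=november], mike ↦ [mike=papa], november ↦ [lima=november], oscar ↦ [oscar], papa ↦ [mike=papa].
For each subset V ⊆ X/∼, compute π^{-1}(V) ⊆ X and check whether π^{-1}(V) ∈ τ. V is open in τ_Q iff π^{-1}(V) ∈ τ.
  V = {}: π^{-1}(V) = ∅ ∈ τ ✓.
  V = {[lima=november]}: π^{-1}(V) = {lima, november} ∉ τ ✗.
  V = {[mike=papa]}: π^{-1}(V) = {mike, papa} ∉ τ ✗.
  V = {[lima=november], [mike=papa]}: π^{-1}(V) = {lima, mike, november, papa} ∉ τ ✗.
  V = {[oscar]}: π^{-1}(V) = {oscar} ∉ τ ✗.
  V = {[lima=november], [oscar]}: π^{-1}(V) = {lima, november, oscar} ∉ τ ✗.
  V = {[mike=papa], [oscar]}: π^{-1}(V) = {mike, oscar, papa} ∉ τ ✗.
  V = {[lima=november], [mike=papa], [oscar]}: π^{-1}(V) = {lima, mike, november, oscar, papa} ∈ τ ✓.
Open sets in the quotient: τ_Q = {{}, {[lima=november], [mike=papa], [oscar]}} (2 elements).


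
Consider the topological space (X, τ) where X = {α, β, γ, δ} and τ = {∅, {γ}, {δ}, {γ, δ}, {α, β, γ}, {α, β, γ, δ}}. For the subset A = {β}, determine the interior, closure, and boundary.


int(A) = ∅, cl(A) = {α, β}, ∂A = {α, β}.

Closed sets in (X, τ) are complements of opens:
  closed(X, τ) = {∅, {δ}, {α, β}, {α, β, γ}, {α, β, δ}, {α, β, γ, δ}}.
int(A) = ⋃ {U ∈ τ : U ⊆ A}. Opens contained in A: ∅.
Taking the union of these: int(A) = ∅.
cl(A) = ⋂ {C closed : A ⊆ C}. Closed sets containing A: {α, β}, {α, β, γ}, {α, β, δ}, {α, β, γ, δ}.
Intersecting these: cl(A) = {α, β}.
∂A = cl(A) ∖ int(A) = {α, β} ∖ ∅ = {α, β}.


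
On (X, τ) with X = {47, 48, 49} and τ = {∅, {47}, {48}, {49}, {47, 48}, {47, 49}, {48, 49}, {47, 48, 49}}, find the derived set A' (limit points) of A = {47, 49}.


A' = ∅

For each x ∈ X, list the open sets U ∈ τ with x ∈ U, then check whether U ∩ (A ∖ {x}) ≠ ∅ for every such U.
  x = 47: open {47} ∋ x has {47} ∩ (A ∖ {47}) = ∅, so x is NOT a limit point.
  x = 48: open {48} ∋ x has {48} ∩ (A ∖ {48}) = ∅, so x is NOT a limit point.
  x = 49: open {49} ∋ x has {49} ∩ (A ∖ {49}) = ∅, so x is NOT a limit point.
Collecting: A' = ∅.


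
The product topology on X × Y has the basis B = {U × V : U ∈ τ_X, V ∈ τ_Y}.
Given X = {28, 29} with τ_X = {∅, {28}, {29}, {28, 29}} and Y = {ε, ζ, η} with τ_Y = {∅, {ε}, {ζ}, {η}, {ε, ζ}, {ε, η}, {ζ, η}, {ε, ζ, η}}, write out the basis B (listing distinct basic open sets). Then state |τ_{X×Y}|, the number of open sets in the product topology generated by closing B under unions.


Basis B = {∅ × ∅, {28} × {ε}, {28} × {ζ}, {28} × {η}, {29} × {ε}, {29} × {ζ}, {29} × {η}, {28} × {ε, ζ}, {28} × {ε, η}, {28, 29} × {ε}, {28} × {ζ, η}, {28, 29} × {ζ}, {28, 29} × {η}, {29} × {ε, ζ}, {29} × {ε, η}, {29} × {ζ, η}, {28} × {ε, ζ, η}, {29} × {ε, ζ, η}, {28, 29} × {ε, ζ}, {28, 29} × {ε, η}, {28, 29} × {ζ, η}, {28, 29} × {ε, ζ, η}}; |τ_{X×Y}| = 64.

Enumerate products U × V with U ∈ τ_X, V ∈ τ_Y (deduplicated):
  ∅ × ∅ = {} (∅)
  {28} × {ε} = {(28,ε)}
  {28} × {ζ} = {(28,ζ)}
  {28} × {η} = {(28,η)}
  {29} × {ε} = {(29,ε)}
  {29} × {ζ} = {(29,ζ)}
  {29} × {η} = {(29,η)}
  {28} × {ε, ζ} = {(28,ε), (28,ζ)}
  {28} × {ε, η} = {(28,ε), (28,η)}
  {28, 29} × {ε} = {(28,ε), (29,ε)}
  {28} × {ζ, η} = {(28,ζ), (28,η)}
  {28, 29} × {ζ} = {(28,ζ), (29,ζ)}
  {28, 29} × {η} = {(28,η), (29,η)}
  {29} × {ε, ζ} = {(29,ε), (29,ζ)}
  {29} × {ε, η} = {(29,ε), (29,η)}
  {29} × {ζ, η} = {(29,ζ), (29,η)}
  {28} × {ε, ζ, η} = {(28,ε), (28,ζ), (28,η)}
  {29} × {ε, ζ, η} = {(29,ε), (29,ζ), (29,η)}
  {28, 29} × {ε, ζ} = {(28,ε), (28,ζ), (29,ε), (29,ζ)}
  {28, 29} × {ε, η} = {(28,ε), (28,η), (29,ε), (29,η)}
  {28, 29} × {ζ, η} = {(28,ζ), (28,η), (29,ζ), (29,η)}
  {28, 29} × {ε, ζ, η} = {(28,ε), (28,ζ), (28,η), (29,ε), (29,ζ), (29,η)}
These 22 distinct sets form the basis B.
Close under arbitrary unions to get τ_{X×Y}; counting gives |τ_{X×Y}| = 64.


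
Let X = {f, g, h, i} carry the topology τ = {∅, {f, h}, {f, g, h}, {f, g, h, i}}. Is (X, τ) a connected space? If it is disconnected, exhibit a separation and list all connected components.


(X, τ) is connected.

Find clopen sets (U ∈ τ with X ∖ U ∈ τ):
  U = ∅, X ∖ U = {f, g, h, i} — both open, so U is clopen.
  U = {f, g, h, i}, X ∖ U = ∅ — both open, so U is clopen.
Only trivial clopens (∅ and X) exist, so (X, τ) is connected.
Compute connected components by grouping points that agree on all clopens:
  component: {f, g, h, i}


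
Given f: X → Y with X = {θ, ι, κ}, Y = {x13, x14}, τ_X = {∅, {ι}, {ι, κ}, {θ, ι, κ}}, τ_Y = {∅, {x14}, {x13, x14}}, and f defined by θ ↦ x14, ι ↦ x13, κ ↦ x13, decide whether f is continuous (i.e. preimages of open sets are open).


f is NOT continuous.

Compute f^{-1}(U) for each U ∈ τ_Y:
  U = ∅: f^{-1}(U) = ∅ ∈ τ_X ✓.
  U = {x14}: f^{-1}(U) = {θ} ∉ τ_X ✗.
  U = {x13, x14}: f^{-1}(U) = {θ, ι, κ} ∈ τ_X ✓.
Found U = {x14} with f^{-1}(U) = {θ} not in τ_X. Therefore f is NOT continuous.


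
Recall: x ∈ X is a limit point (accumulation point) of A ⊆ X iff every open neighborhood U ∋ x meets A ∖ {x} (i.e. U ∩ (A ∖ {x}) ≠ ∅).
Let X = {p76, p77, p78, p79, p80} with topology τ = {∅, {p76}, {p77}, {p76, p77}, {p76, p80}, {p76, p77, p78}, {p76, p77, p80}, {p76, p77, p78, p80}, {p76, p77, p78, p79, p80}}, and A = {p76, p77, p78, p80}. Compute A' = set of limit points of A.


A' = {p78, p79, p80}

For each x ∈ X, list the open sets U ∈ τ with x ∈ U, then check whether U ∩ (A ∖ {x}) ≠ ∅ for every such U.
  x = p76: open {p76} ∋ x has {p76} ∩ (A ∖ {p76}) = ∅, so x is NOT a limit point.
  x = p77: open {p77} ∋ x has {p77} ∩ (A ∖ {p77}) = ∅, so x is NOT a limit point.
  x = p78: opens ∋ x are {p76, p77, p78}, {p76, p77, p78, p80}, {p76, p77, p78, p79, p80}; each meets A ∖ {p78}, so x IS a limit point.
  x = p79: opens ∋ x are {p76, p77, p78, p79, p80}; each meets A ∖ {p79}, so x IS a limit point.
  x = p80: opens ∋ x are {p76, p80}, {p76, p77, p80}, {p76, p77, p78, p80}, {p76, p77, p78, p79, p80}; each meets A ∖ {p80}, so x IS a limit point.
Collecting: A' = {p78, p79, p80}.


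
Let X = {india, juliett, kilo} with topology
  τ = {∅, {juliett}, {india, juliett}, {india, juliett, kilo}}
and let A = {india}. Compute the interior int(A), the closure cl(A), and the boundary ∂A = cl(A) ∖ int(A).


int(A) = ∅, cl(A) = {india, kilo}, ∂A = {india, kilo}.

Closed sets in (X, τ) are complements of opens:
  closed(X, τ) = {∅, {kilo}, {india, kilo}, {india, juliett, kilo}}.
int(A) = ⋃ {U ∈ τ : U ⊆ A}. Opens contained in A: ∅.
Taking the union of these: int(A) = ∅.
cl(A) = ⋂ {C closed : A ⊆ C}. Closed sets containing A: {india, kilo}, {india, juliett, kilo}.
Intersecting these: cl(A) = {india, kilo}.
∂A = cl(A) ∖ int(A) = {india, kilo} ∖ ∅ = {india, kilo}.


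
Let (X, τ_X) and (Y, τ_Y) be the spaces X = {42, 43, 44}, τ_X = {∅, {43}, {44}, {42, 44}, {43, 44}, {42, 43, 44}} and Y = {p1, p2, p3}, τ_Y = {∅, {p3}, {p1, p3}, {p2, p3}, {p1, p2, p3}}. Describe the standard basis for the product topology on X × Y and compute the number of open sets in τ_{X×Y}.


Basis B = {∅ × ∅, {43} × {p3}, {44} × {p3}, {42, 44} × {p3}, {43} × {p1, p3}, {43} × {p2, p3}, {43, 44} × {p3}, {44} × {p1, p3}, {44} × {p2, p3}, {42, 43, 44} × {p3}, {43} × {p1, p2, p3}, {44} × {p1, p2, p3}, {42, 44} × {p1, p3}, {42, 44} × {p2, p3}, {43, 44} × {p1, p3}, {43, 44} × {p2, p3}, {42, 44} × {p1, p2, p3}, {42, 43, 44} × {p1, p3}, {42, 43, 44} × {p2, p3}, {43, 44} × {p1, p2, p3}, {42, 43, 44} × {p1, p2, p3}}; |τ_{X×Y}| = 70.

Enumerate products U × V with U ∈ τ_X, V ∈ τ_Y (deduplicated):
  ∅ × ∅ = {} (∅)
  {43} × {p3} = {(43,p3)}
  {44} × {p3} = {(44,p3)}
  {42, 44} × {p3} = {(42,p3), (44,p3)}
  {43} × {p1, p3} = {(43,p1), (43,p3)}
  {43} × {p2, p3} = {(43,p2), (43,p3)}
  {43, 44} × {p3} = {(43,p3), (44,p3)}
  {44} × {p1, p3} = {(44,p1), (44,p3)}
  {44} × {p2, p3} = {(44,p2), (44,p3)}
  {42, 43, 44} × {p3} = {(42,p3), (43,p3), (44,p3)}
  {43} × {p1, p2, p3} = {(43,p1), (43,p2), (43,p3)}
  {44} × {p1, p2, p3} = {(44,p1), (44,p2), (44,p3)}
  {42, 44} × {p1, p3} = {(42,p1), (42,p3), (44,p1), (44,p3)}
  {42, 44} × {p2, p3} = {(42,p2), (42,p3), (44,p2), (44,p3)}
  {43, 44} × {p1, p3} = {(43,p1), (43,p3), (44,p1), (44,p3)}
  {43, 44} × {p2, p3} = {(43,p2), (43,p3), (44,p2), (44,p3)}
  {42, 44} × {p1, p2, p3} = {(42,p1), (42,p2), (42,p3), (44,p1), (44,p2), (44,p3)}
  {42, 43, 44} × {p1, p3} = {(42,p1), (42,p3), (43,p1), (43,p3), (44,p1), (44,p3)}
  {42, 43, 44} × {p2, p3} = {(42,p2), (42,p3), (43,p2), (43,p3), (44,p2), (44,p3)}
  {43, 44} × {p1, p2, p3} = {(43,p1), (43,p2), (43,p3), (44,p1), (44,p2), (44,p3)}
  {42, 43, 44} × {p1, p2, p3} = {(42,p1), (42,p2), (42,p3), (43,p1), (43,p2), (43,p3), (44,p1), (44,p2), (44,p3)}
These 21 distinct sets form the basis B.
Close under arbitrary unions to get τ_{X×Y}; counting gives |τ_{X×Y}| = 70.


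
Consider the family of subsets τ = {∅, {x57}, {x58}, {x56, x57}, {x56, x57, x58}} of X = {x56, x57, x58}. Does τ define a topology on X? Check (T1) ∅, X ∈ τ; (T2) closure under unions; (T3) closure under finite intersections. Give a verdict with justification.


τ is NOT a topology on X.

Axiom (T1): ∅ ∈ τ? Yes; X ∈ τ? Yes.
Axiom (T2/T3): check pairwise unions and intersections of members of τ.
Counterexample for (T2): {x57} ∪ {x58} = {x57, x58} ∉ τ. Therefore τ is NOT a topology.


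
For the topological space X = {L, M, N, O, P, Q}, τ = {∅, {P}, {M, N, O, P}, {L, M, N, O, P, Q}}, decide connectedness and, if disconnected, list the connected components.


(X, τ) is connected.

Find clopen sets (U ∈ τ with X ∖ U ∈ τ):
  U = ∅, X ∖ U = {L, M, N, O, P, Q} — both open, so U is clopen.
  U = {L, M, N, O, P, Q}, X ∖ U = ∅ — both open, so U is clopen.
Only trivial clopens (∅ and X) exist, so (X, τ) is connected.
Compute connected components by grouping points that agree on all clopens:
  component: {L, M, N, O, P, Q}


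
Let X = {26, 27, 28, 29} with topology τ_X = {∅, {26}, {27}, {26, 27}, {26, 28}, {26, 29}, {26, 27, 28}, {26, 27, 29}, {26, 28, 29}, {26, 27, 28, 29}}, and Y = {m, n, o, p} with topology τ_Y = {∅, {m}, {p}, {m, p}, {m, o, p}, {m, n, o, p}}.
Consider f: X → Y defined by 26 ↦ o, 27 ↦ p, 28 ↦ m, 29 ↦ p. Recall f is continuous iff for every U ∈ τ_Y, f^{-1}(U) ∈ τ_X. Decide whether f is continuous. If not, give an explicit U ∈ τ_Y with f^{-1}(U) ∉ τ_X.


f is NOT continuous.

Compute f^{-1}(U) for each U ∈ τ_Y:
  U = ∅: f^{-1}(U) = ∅ ∈ τ_X ✓.
  U = {m}: f^{-1}(U) = {28} ∉ τ_X ✗.
  U = {p}: f^{-1}(U) = {27, 29} ∉ τ_X ✗.
  U = {m, p}: f^{-1}(U) = {27, 28, 29} ∉ τ_X ✗.
  U = {m, o, p}: f^{-1}(U) = {26, 27, 28, 29} ∈ τ_X ✓.
  U = {m, n, o, p}: f^{-1}(U) = {26, 27, 28, 29} ∈ τ_X ✓.
Found U = {m} with f^{-1}(U) = {28} not in τ_X. Therefore f is NOT continuous.


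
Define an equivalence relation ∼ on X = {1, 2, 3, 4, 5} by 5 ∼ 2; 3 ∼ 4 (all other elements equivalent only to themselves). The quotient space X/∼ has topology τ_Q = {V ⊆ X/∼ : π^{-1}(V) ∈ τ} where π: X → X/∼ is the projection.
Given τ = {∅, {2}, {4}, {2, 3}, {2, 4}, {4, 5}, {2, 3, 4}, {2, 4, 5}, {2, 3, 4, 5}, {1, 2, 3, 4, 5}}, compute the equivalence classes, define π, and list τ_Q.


X/∼ = {[1], [2=5], [3=4]}; |τ_Q| = 3.

Equivalence classes: [1], [2=5], [3=4].
Quotient map π: X → X/∼ sends 1 ↦ [1], 2 ↦ [2=5], 3 ↦ [3=4], 4 ↦ [3=4], 5 ↦ [2=5].
For each subset V ⊆ X/∼, compute π^{-1}(V) ⊆ X and check whether π^{-1}(V) ∈ τ. V is open in τ_Q iff π^{-1}(V) ∈ τ.
  V = {}: π^{-1}(V) = ∅ ∈ τ ✓.
  V = {[1]}: π^{-1}(V) = {1} ∉ τ ✗.
  V = {[2=5]}: π^{-1}(V) = {2, 5} ∉ τ ✗.
  V = {[1], [2=5]}: π^{-1}(V) = {1, 2, 5} ∉ τ ✗.
  V = {[3=4]}: π^{-1}(V) = {3, 4} ∉ τ ✗.
  V = {[1], [3=4]}: π^{-1}(V) = {1, 3, 4} ∉ τ ✗.
  V = {[2=5], [3=4]}: π^{-1}(V) = {2, 3, 4, 5} ∈ τ ✓.
  V = {[1], [2=5], [3=4]}: π^{-1}(V) = {1, 2, 3, 4, 5} ∈ τ ✓.
Open sets in the quotient: τ_Q = {{}, {[2=5], [3=4]}, {[1], [2=5], [3=4]}} (3 elements).


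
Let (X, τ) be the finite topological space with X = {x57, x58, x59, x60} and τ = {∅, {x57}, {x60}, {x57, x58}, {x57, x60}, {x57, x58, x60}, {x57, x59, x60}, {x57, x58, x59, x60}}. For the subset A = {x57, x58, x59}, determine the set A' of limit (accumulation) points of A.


A' = {x58, x59}

For each x ∈ X, list the open sets U ∈ τ with x ∈ U, then check whether U ∩ (A ∖ {x}) ≠ ∅ for every such U.
  x = x57: open {x57} ∋ x has {x57} ∩ (A ∖ {x57}) = ∅, so x is NOT a limit point.
  x = x58: opens ∋ x are {x57, x58}, {x57, x58, x60}, {x57, x58, x59, x60}; each meets A ∖ {x58}, so x IS a limit point.
  x = x59: opens ∋ x are {x57, x59, x60}, {x57, x58, x59, x60}; each meets A ∖ {x59}, so x IS a limit point.
  x = x60: open {x60} ∋ x has {x60} ∩ (A ∖ {x60}) = ∅, so x is NOT a limit point.
Collecting: A' = {x58, x59}.


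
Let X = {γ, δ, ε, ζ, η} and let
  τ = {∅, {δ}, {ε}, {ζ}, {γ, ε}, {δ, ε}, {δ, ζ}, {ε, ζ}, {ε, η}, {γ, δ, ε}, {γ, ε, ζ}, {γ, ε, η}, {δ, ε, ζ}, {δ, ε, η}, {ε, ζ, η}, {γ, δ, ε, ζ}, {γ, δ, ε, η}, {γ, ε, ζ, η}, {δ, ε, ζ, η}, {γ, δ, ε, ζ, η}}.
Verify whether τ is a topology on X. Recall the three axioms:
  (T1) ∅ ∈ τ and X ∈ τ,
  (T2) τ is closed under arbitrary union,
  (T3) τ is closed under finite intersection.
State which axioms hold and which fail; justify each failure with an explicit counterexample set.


τ IS a topology on X.

Axiom (T1): ∅ ∈ τ? Yes; X ∈ τ? Yes.
Axiom (T2/T3): check pairwise unions and intersections of members of τ.
All pairwise intersections and unions checked — each lies in τ. Therefore τ satisfies (T1), (T2), (T3): it IS a topology on X.


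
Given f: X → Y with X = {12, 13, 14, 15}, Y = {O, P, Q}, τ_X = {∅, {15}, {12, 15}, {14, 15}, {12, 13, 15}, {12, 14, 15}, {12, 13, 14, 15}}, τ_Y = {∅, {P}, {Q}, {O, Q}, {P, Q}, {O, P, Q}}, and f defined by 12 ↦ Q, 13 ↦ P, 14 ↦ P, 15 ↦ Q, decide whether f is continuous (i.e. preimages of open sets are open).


f is NOT continuous.

Compute f^{-1}(U) for each U ∈ τ_Y:
  U = ∅: f^{-1}(U) = ∅ ∈ τ_X ✓.
  U = {P}: f^{-1}(U) = {13, 14} ∉ τ_X ✗.
  U = {Q}: f^{-1}(U) = {12, 15} ∈ τ_X ✓.
  U = {O, Q}: f^{-1}(U) = {12, 15} ∈ τ_X ✓.
  U = {P, Q}: f^{-1}(U) = {12, 13, 14, 15} ∈ τ_X ✓.
  U = {O, P, Q}: f^{-1}(U) = {12, 13, 14, 15} ∈ τ_X ✓.
Found U = {P} with f^{-1}(U) = {13, 14} not in τ_X. Therefore f is NOT continuous.


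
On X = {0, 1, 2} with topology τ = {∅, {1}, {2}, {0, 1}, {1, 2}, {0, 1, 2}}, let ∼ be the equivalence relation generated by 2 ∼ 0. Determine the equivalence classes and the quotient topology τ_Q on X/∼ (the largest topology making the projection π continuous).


X/∼ = {[0=2], [1]}; |τ_Q| = 3.

Equivalence classes: [0=2], [1].
Quotient map π: X → X/∼ sends 0 ↦ [0=2], 1 ↦ [1], 2 ↦ [0=2].
For each subset V ⊆ X/∼, compute π^{-1}(V) ⊆ X and check whether π^{-1}(V) ∈ τ. V is open in τ_Q iff π^{-1}(V) ∈ τ.
  V = {}: π^{-1}(V) = ∅ ∈ τ ✓.
  V = {[0=2]}: π^{-1}(V) = {0, 2} ∉ τ ✗.
  V = {[1]}: π^{-1}(V) = {1} ∈ τ ✓.
  V = {[0=2], [1]}: π^{-1}(V) = {0, 1, 2} ∈ τ ✓.
Open sets in the quotient: τ_Q = {{}, {[1]}, {[0=2], [1]}} (3 elements).


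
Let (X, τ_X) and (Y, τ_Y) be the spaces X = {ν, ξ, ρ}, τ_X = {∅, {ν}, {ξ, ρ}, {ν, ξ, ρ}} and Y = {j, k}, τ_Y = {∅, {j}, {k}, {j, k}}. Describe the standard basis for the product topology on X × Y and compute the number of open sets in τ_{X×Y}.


Basis B = {∅ × ∅, {ν} × {j}, {ν} × {k}, {ν} × {j, k}, {ξ, ρ} × {j}, {ξ, ρ} × {k}, {ν, ξ, ρ} × {j}, {ν, ξ, ρ} × {k}, {ξ, ρ} × {j, k}, {ν, ξ, ρ} × {j, k}}; |τ_{X×Y}| = 16.

Enumerate products U × V with U ∈ τ_X, V ∈ τ_Y (deduplicated):
  ∅ × ∅ = {} (∅)
  {ν} × {j} = {(ν,j)}
  {ν} × {k} = {(ν,k)}
  {ν} × {j, k} = {(ν,j), (ν,k)}
  {ξ, ρ} × {j} = {(ξ,j), (ρ,j)}
  {ξ, ρ} × {k} = {(ξ,k), (ρ,k)}
  {ν, ξ, ρ} × {j} = {(ν,j), (ξ,j), (ρ,j)}
  {ν, ξ, ρ} × {k} = {(ν,k), (ξ,k), (ρ,k)}
  {ξ, ρ} × {j, k} = {(ξ,j), (ξ,k), (ρ,j), (ρ,k)}
  {ν, ξ, ρ} × {j, k} = {(ν,j), (ν,k), (ξ,j), (ξ,k), (ρ,j), (ρ,k)}
These 10 distinct sets form the basis B.
Close under arbitrary unions to get τ_{X×Y}; counting gives |τ_{X×Y}| = 16.


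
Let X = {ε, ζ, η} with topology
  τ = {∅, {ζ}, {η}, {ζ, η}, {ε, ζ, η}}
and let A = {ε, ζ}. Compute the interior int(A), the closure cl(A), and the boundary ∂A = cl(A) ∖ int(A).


int(A) = {ζ}, cl(A) = {ε, ζ}, ∂A = {ε}.

Closed sets in (X, τ) are complements of opens:
  closed(X, τ) = {∅, {ε}, {ε, ζ}, {ε, η}, {ε, ζ, η}}.
int(A) = ⋃ {U ∈ τ : U ⊆ A}. Opens contained in A: ∅, {ζ}.
Taking the union of these: int(A) = {ζ}.
cl(A) = ⋂ {C closed : A ⊆ C}. Closed sets containing A: {ε, ζ}, {ε, ζ, η}.
Intersecting these: cl(A) = {ε, ζ}.
∂A = cl(A) ∖ int(A) = {ε, ζ} ∖ {ζ} = {ε}.
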